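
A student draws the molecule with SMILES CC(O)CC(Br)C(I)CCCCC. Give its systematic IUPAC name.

The longest chain bearing the –OH group is 10 carbons long (decane).
An alcohol (–OH) is the principal characteristic group, giving the suffix -ol.
Choose the numbering such that numbering from this end puts the hydroxyl group at C-2 rather than C-9.
With this numbering: the hydroxyl at C-2; a bromo group at C-4; an iodo group at C-5.
Prefixes are listed alphabetically: bromo, iodo.
Assembling the pieces gives 4-bromo-5-iododecan-2-ol.

4-bromo-5-iododecan-2-ol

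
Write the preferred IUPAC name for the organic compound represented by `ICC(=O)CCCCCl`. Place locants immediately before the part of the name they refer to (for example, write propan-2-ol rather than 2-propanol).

6-chloro-1-iodohexan-2-one

The longest carbon chain that includes the carbonyl has 6 carbons, so the parent hydride is hexane.
A ketone (C=O on an internal carbon) is the principal characteristic group, giving the suffix -one.
Choose the numbering such that numbering from this end puts the carbonyl group at C-2 rather than C-5.
With this numbering: the carbonyl at C-2; a chloro group at C-6; an iodo group at C-1.
The substituents are ordered alphabetically, ignoring any di-/tri- multipliers.
Putting it together: 6-chloro-1-iodohexan-2-one.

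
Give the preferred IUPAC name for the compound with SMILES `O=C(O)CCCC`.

pentanoic acid

Counting along the main chain through the –COOH group gives 5 carbons: the parent is pentane.
The principal characteristic group is a carboxylic acid (terminal –COOH), named with the suffix -oic acid.
Number the chain so that the carboxylic acid carbon is C-1 by definition.
Putting it together: pentanoic acid.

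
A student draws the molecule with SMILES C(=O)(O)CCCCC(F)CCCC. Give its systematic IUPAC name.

The longest chain bearing the –COOH group is 10 carbons long (decane).
The principal characteristic group is a carboxylic acid (terminal –COOH), named with the suffix -oic acid.
Choose the numbering such that the carboxylic acid carbon is C-1 by definition.
With this numbering: a fluoro group at C-6.
The name is 6-fluorodecanoic acid.

6-fluorodecanoic acid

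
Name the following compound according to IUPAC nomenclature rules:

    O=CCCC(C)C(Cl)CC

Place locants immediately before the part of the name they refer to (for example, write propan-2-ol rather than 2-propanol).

5-chloro-4-methylheptanal

Counting along the main chain through the –CHO group gives 7 carbons: the parent is heptane.
The highest-priority functional group is an aldehyde (terminal –CHO), so the name ends in -al.
Choose the numbering such that the aldehyde carbon is C-1 by definition.
That gives a chloro group at C-5; a methyl group at C-4.
Substituent prefixes are cited in alphabetical order (multiplying prefixes like di-/tri- are ignored for ordering).
The name is 5-chloro-4-methylheptanal.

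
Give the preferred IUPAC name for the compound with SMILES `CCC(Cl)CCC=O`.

4-chlorohexanal

The longest carbon chain that includes the –CHO group has 6 carbons, so the parent hydride is hexane.
The highest-priority functional group is an aldehyde (terminal –CHO), so the name ends in -al.
Choose the numbering such that the aldehyde carbon is C-1 by definition.
That gives a chloro group at C-4.
The name is 4-chlorohexanal.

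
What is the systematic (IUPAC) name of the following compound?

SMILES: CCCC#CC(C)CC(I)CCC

8-iodo-6-methylundec-4-yne

Counting along the main chain through the multiple bond gives 11 carbons: the parent is undecane.
The chain contains a C≡C triple bond, so the unsaturation ending is -yne.
The numbering direction is chosen so that numbering from this end puts the triple bond at C-4 rather than C-7.
That gives the triple bond between C-4 and C-5; an iodo group at C-8; a methyl group at C-6.
The substituents are ordered alphabetically, ignoring any di-/tri- multipliers.
The name is 8-iodo-6-methylundec-4-yne.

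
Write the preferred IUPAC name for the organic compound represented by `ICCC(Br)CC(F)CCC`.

3-bromo-5-fluoro-1-iodooctane

The longest continuous carbon chain has 8 atoms, so the parent hydride is octane.
Choose the numbering such that the substituent locant set {1,3,5} is lower than {4,6,8} at the first point of difference.
This places a bromo group at C-3; a fluoro group at C-5; an iodo group at C-1.
Substituent prefixes are cited in alphabetical order (multiplying prefixes like di-/tri- are ignored for ordering).
The name is 3-bromo-5-fluoro-1-iodooctane.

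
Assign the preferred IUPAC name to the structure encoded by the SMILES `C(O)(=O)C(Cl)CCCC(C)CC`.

2-chloro-6-methyloctanoic acid

Counting along the main chain through the –COOH group gives 8 carbons: the parent is octane.
The principal characteristic group is a carboxylic acid (terminal –COOH), named with the suffix -oic acid.
Number the chain so that the carboxylic acid carbon is C-1 by definition.
That gives a chloro group at C-2; a methyl group at C-6.
The substituents are ordered alphabetically, ignoring any di-/tri- multipliers.
Assembling the pieces gives 2-chloro-6-methyloctanoic acid.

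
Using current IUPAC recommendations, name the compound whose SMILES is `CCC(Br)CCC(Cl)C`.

The longest carbon chain is 7 atoms: the parent is heptane.
The numbering direction is chosen so that the substituent locant set {2,5} is lower than {3,6} at the first point of difference.
With this numbering: a bromo group at C-5; a chloro group at C-2.
Substituent prefixes are cited in alphabetical order (multiplying prefixes like di-/tri- are ignored for ordering).
Assembling the pieces gives 5-bromo-2-chloroheptane.

5-bromo-2-chloroheptane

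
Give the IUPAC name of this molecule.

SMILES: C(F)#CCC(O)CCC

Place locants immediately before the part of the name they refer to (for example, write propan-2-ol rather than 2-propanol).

Counting along the main chain through the –OH group and the multiple bond gives 7 carbons: the parent is heptane.
An alcohol (–OH) is the principal characteristic group, giving the suffix -ol.
There is one C≡C triple bond, indicated by the ending -yne.
Choose the numbering such that numbering from this end puts the triple bond at C-1 rather than C-6.
That gives the hydroxyl at C-4; the triple bond between C-1 and C-2; a fluoro group at C-1.
The name is 1-fluorohept-1-yn-4-ol.

1-fluorohept-1-yn-4-ol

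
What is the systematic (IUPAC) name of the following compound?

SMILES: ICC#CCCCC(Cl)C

Counting along the main chain through the multiple bond gives 8 carbons: the parent is octane.
A C≡C triple bond in the chain gives the infix -yne-.
Choose the numbering such that numbering from this end puts the triple bond at C-2 rather than C-6.
With this numbering: the triple bond between C-2 and C-3; a chloro group at C-7; an iodo group at C-1.
The substituents are ordered alphabetically, ignoring any di-/tri- multipliers.
Assembling the pieces gives 7-chloro-1-iodooct-2-yne.

7-chloro-1-iodooct-2-yne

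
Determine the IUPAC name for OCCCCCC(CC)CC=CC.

Counting along the main chain through the –OH group and the multiple bond gives 10 carbons: the parent is decane.
The principal characteristic group is an alcohol (–OH), named with the suffix -ol.
There is one C=C double bond, indicated by the ending -ene.
Choose the numbering such that numbering from this end puts the hydroxyl group at C-1 rather than C-10.
That gives the hydroxyl at C-1; the double bond between C-8 and C-9; an ethyl group at C-6.
The name is 6-ethyldec-8-en-1-ol.

6-ethyldec-8-en-1-ol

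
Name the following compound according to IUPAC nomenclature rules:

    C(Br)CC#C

4-bromobut-1-yne

Counting along the main chain through the multiple bond gives 4 carbons: the parent is butane.
A C≡C triple bond in the chain gives the infix -yne-.
Choose the numbering such that numbering from this end puts the triple bond at C-1 rather than C-3.
That gives the triple bond between C-1 and C-2; a bromo group at C-4.
The name is 4-bromobut-1-yne.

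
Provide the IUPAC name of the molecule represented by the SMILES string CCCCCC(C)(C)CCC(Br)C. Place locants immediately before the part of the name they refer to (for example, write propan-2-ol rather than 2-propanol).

The longest carbon chain is 10 atoms: the parent is decane.
Number the chain so that the substituent locant set {2,5,5} is lower than {6,6,9} at the first point of difference.
With this numbering: a bromo group at C-2; two methyl groups at C-5.
Prefixes are listed alphabetically: bromo, methyl.
Putting it together: 2-bromo-5,5-dimethyldecane.

2-bromo-5,5-dimethyldecane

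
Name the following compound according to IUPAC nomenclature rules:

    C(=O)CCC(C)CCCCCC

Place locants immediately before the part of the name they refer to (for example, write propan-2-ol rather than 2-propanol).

4-methyldecanal

The longest carbon chain that includes the –CHO group has 10 carbons, so the parent hydride is decane.
An aldehyde (terminal –CHO) is the principal characteristic group, giving the suffix -al.
The numbering direction is chosen so that the aldehyde carbon is C-1 by definition.
With this numbering: a methyl group at C-4.
Putting it together: 4-methyldecanal.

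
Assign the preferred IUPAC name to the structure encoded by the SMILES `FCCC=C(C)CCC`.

1-fluoro-4-methylhept-3-ene

The longest carbon chain that includes the multiple bond has 7 carbons, so the parent hydride is heptane.
There is one C=C double bond, indicated by the ending -ene.
Choose the numbering such that numbering from this end puts the double bond at C-3 rather than C-4.
That gives the double bond between C-3 and C-4; a fluoro group at C-1; a methyl group at C-4.
Substituent prefixes are cited in alphabetical order (multiplying prefixes like di-/tri- are ignored for ordering).
Putting it together: 1-fluoro-4-methylhept-3-ene.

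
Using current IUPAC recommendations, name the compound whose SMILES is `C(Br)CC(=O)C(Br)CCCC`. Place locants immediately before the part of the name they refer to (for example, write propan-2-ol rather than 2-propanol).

The longest chain bearing the carbonyl is 8 carbons long (octane).
The principal characteristic group is a ketone (C=O on an internal carbon), named with the suffix -one.
The numbering direction is chosen so that numbering from this end puts the carbonyl group at C-3 rather than C-6.
With this numbering: the carbonyl at C-3; bromo groups at C-1 and C-4.
Assembling the pieces gives 1,4-dibromooctan-3-one.

1,4-dibromooctan-3-one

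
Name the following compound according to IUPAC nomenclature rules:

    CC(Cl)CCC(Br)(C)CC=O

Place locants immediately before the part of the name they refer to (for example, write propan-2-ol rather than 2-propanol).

3-bromo-6-chloro-3-methylheptanal

The longest chain bearing the –CHO group is 7 carbons long (heptane).
The principal characteristic group is an aldehyde (terminal –CHO), named with the suffix -al.
Number the chain so that the aldehyde carbon is C-1 by definition.
That gives a bromo group at C-3; a chloro group at C-6; a methyl group at C-3.
Substituent prefixes are cited in alphabetical order (multiplying prefixes like di-/tri- are ignored for ordering).
Putting it together: 3-bromo-6-chloro-3-methylheptanal.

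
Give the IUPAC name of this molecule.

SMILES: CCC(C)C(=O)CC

4-methylhexan-3-one

The longest carbon chain that includes the carbonyl has 6 carbons, so the parent hydride is hexane.
The highest-priority functional group is a ketone (C=O on an internal carbon), so the name ends in -one.
Choose the numbering such that numbering from this end puts the carbonyl group at C-3 rather than C-4.
That gives the carbonyl at C-3; a methyl group at C-4.
The name is 4-methylhexan-3-one.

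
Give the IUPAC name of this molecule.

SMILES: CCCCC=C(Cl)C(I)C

The longest chain bearing the multiple bond is 8 carbons long (octane).
A C=C double bond in the chain gives the infix -ene-.
The numbering direction is chosen so that numbering from this end puts the double bond at C-3 rather than C-5.
With this numbering: the double bond between C-3 and C-4; a chloro group at C-3; an iodo group at C-2.
The substituents are ordered alphabetically, ignoring any di-/tri- multipliers.
The name is 3-chloro-2-iodooct-3-ene.

3-chloro-2-iodooct-3-ene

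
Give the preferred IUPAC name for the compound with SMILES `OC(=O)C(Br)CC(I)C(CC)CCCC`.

The longest carbon chain that includes the –COOH group has 9 carbons, so the parent hydride is nonane.
The highest-priority functional group is a carboxylic acid (terminal –COOH), so the name ends in -oic acid.
The numbering direction is chosen so that the carboxylic acid carbon is C-1 by definition.
This places a bromo group at C-2; an ethyl group at C-5; an iodo group at C-4.
Prefixes are listed alphabetically: bromo, ethyl, iodo.
The name is 2-bromo-5-ethyl-4-iodononanoic acid.

2-bromo-5-ethyl-4-iodononanoic acid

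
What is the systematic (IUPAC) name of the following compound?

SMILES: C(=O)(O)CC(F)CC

3-fluoropentanoic acid

Counting along the main chain through the –COOH group gives 5 carbons: the parent is pentane.
The highest-priority functional group is a carboxylic acid (terminal –COOH), so the name ends in -oic acid.
Choose the numbering such that the carboxylic acid carbon is C-1 by definition.
This places a fluoro group at C-3.
The name is 3-fluoropentanoic acid.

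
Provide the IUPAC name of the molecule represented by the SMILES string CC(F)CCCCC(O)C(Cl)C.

Counting along the main chain through the –OH group gives 9 carbons: the parent is nonane.
The principal characteristic group is an alcohol (–OH), named with the suffix -ol.
Number the chain so that numbering from this end puts the hydroxyl group at C-3 rather than C-7.
This places the hydroxyl at C-3; a chloro group at C-2; a fluoro group at C-8.
The substituents are ordered alphabetically, ignoring any di-/tri- multipliers.
The name is 2-chloro-8-fluorononan-3-ol.

2-chloro-8-fluorononan-3-ol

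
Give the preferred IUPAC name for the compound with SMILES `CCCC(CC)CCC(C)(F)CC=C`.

7-ethyl-4-fluoro-4-methyldec-1-ene

Counting along the main chain through the multiple bond gives 10 carbons: the parent is decane.
There is one C=C double bond, indicated by the ending -ene.
The numbering direction is chosen so that numbering from this end puts the double bond at C-1 rather than C-9.
That gives the double bond between C-1 and C-2; an ethyl group at C-7; a fluoro group at C-4; a methyl group at C-4.
Substituent prefixes are cited in alphabetical order (multiplying prefixes like di-/tri- are ignored for ordering).
Assembling the pieces gives 7-ethyl-4-fluoro-4-methyldec-1-ene.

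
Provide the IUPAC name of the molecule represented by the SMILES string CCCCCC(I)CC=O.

The longest carbon chain that includes the –CHO group has 8 carbons, so the parent hydride is octane.
The principal characteristic group is an aldehyde (terminal –CHO), named with the suffix -al.
Choose the numbering such that the aldehyde carbon is C-1 by definition.
This places an iodo group at C-3.
Assembling the pieces gives 3-iodooctanal.

3-iodooctanal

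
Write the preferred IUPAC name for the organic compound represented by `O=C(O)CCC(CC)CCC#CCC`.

Counting along the main chain through the –COOH group and the multiple bond gives 10 carbons: the parent is decane.
A carboxylic acid (terminal –COOH) is the principal characteristic group, giving the suffix -oic acid.
A C≡C triple bond in the chain gives the infix -yne-.
Choose the numbering such that the carboxylic acid carbon is C-1 by definition.
That gives the triple bond between C-7 and C-8; an ethyl group at C-4.
Putting it together: 4-ethyldec-7-ynoic acid.

4-ethyldec-7-ynoic acid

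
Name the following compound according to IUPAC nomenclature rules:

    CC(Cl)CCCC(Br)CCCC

6-bromo-2-chlorodecane

The longest continuous carbon chain has 10 atoms, so the parent hydride is decane.
Number the chain so that the substituent locant set {2,6} is lower than {5,9} at the first point of difference.
That gives a bromo group at C-6; a chloro group at C-2.
Prefixes are listed alphabetically: bromo, chloro.
Putting it together: 6-bromo-2-chlorodecane.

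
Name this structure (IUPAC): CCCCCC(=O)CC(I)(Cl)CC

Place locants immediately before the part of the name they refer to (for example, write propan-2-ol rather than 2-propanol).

The longest chain bearing the carbonyl is 10 carbons long (decane).
The principal characteristic group is a ketone (C=O on an internal carbon), named with the suffix -one.
Number the chain so that numbering from this end puts the carbonyl group at C-5 rather than C-6.
That gives the carbonyl at C-5; a chloro group at C-3; an iodo group at C-3.
The substituents are ordered alphabetically, ignoring any di-/tri- multipliers.
Putting it together: 3-chloro-3-iododecan-5-one.

3-chloro-3-iododecan-5-one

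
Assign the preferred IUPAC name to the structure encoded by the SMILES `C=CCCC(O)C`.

The longest chain bearing the –OH group and the multiple bond is 6 carbons long (hexane).
The principal characteristic group is an alcohol (–OH), named with the suffix -ol.
A C=C double bond in the chain gives the infix -ene-.
Choose the numbering such that numbering from this end puts the hydroxyl group at C-2 rather than C-5.
That gives the hydroxyl at C-2; the double bond between C-5 and C-6.
The name is hex-5-en-2-ol.

hex-5-en-2-ol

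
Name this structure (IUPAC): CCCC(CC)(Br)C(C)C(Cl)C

4-bromo-2-chloro-4-ethyl-3-methylheptane

The longest continuous carbon chain has 7 atoms, so the parent hydride is heptane.
The numbering direction is chosen so that the substituent locant set {2,3,4,4} is lower than {4,4,5,6} at the first point of difference.
That gives a bromo group at C-4; a chloro group at C-2; an ethyl group at C-4; a methyl group at C-3.
The substituents are ordered alphabetically, ignoring any di-/tri- multipliers.
The name is 4-bromo-2-chloro-4-ethyl-3-methylheptane.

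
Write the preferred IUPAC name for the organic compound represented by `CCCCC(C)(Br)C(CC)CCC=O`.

The longest chain bearing the –CHO group is 9 carbons long (nonane).
An aldehyde (terminal –CHO) is the principal characteristic group, giving the suffix -al.
Choose the numbering such that the aldehyde carbon is C-1 by definition.
That gives a bromo group at C-5; an ethyl group at C-4; a methyl group at C-5.
Substituent prefixes are cited in alphabetical order (multiplying prefixes like di-/tri- are ignored for ordering).
The name is 5-bromo-4-ethyl-5-methylnonanal.

5-bromo-4-ethyl-5-methylnonanal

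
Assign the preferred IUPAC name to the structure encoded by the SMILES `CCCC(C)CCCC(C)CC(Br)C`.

The longest carbon chain is 11 atoms: the parent is undecane.
Number the chain so that the substituent locant set {2,4,8} is lower than {4,8,10} at the first point of difference.
That gives a bromo group at C-2; methyl groups at C-4 and C-8.
Substituent prefixes are cited in alphabetical order (multiplying prefixes like di-/tri- are ignored for ordering).
Assembling the pieces gives 2-bromo-4,8-dimethylundecane.

2-bromo-4,8-dimethylundecane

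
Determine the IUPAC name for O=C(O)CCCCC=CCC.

non-6-enoic acid

The longest carbon chain that includes the –COOH group and the multiple bond has 9 carbons, so the parent hydride is nonane.
The highest-priority functional group is a carboxylic acid (terminal –COOH), so the name ends in -oic acid.
There is one C=C double bond, indicated by the ending -ene.
Choose the numbering such that the carboxylic acid carbon is C-1 by definition.
With this numbering: the double bond between C-6 and C-7.
Assembling the pieces gives non-6-enoic acid.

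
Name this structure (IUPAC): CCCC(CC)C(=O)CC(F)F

Counting along the main chain through the carbonyl gives 7 carbons: the parent is heptane.
The highest-priority functional group is a ketone (C=O on an internal carbon), so the name ends in -one.
Number the chain so that numbering from this end puts the carbonyl group at C-3 rather than C-5.
This places the carbonyl at C-3; an ethyl group at C-4; two fluoro groups at C-1.
The substituents are ordered alphabetically, ignoring any di-/tri- multipliers.
The name is 4-ethyl-1,1-difluoroheptan-3-one.

4-ethyl-1,1-difluoroheptan-3-one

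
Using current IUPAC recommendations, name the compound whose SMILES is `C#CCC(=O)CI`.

1-iodopent-4-yn-2-one

The longest chain bearing the carbonyl and the multiple bond is 5 carbons long (pentane).
The principal characteristic group is a ketone (C=O on an internal carbon), named with the suffix -one.
There is one C≡C triple bond, indicated by the ending -yne.
Choose the numbering such that numbering from this end puts the carbonyl group at C-2 rather than C-4.
That gives the carbonyl at C-2; the triple bond between C-4 and C-5; an iodo group at C-1.
Assembling the pieces gives 1-iodopent-4-yn-2-one.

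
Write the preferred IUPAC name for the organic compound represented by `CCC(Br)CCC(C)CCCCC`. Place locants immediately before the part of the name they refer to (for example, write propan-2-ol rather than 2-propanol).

3-bromo-6-methylundecane

The longest continuous carbon chain has 11 atoms, so the parent hydride is undecane.
Number the chain so that the substituent locant set {3,6} is lower than {6,9} at the first point of difference.
This places a bromo group at C-3; a methyl group at C-6.
Substituent prefixes are cited in alphabetical order (multiplying prefixes like di-/tri- are ignored for ordering).
Assembling the pieces gives 3-bromo-6-methylundecane.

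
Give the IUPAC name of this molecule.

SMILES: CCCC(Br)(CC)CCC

4-bromo-4-ethylheptane

The longest continuous carbon chain has 7 atoms, so the parent hydride is heptane.
Both numbering directions give the same locant set; either may be used.
With this numbering: a bromo group at C-4; an ethyl group at C-4.
The substituents are ordered alphabetically, ignoring any di-/tri- multipliers.
Assembling the pieces gives 4-bromo-4-ethylheptane.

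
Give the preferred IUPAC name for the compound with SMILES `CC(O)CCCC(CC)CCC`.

Counting along the main chain through the –OH group gives 9 carbons: the parent is nonane.
The highest-priority functional group is an alcohol (–OH), so the name ends in -ol.
Number the chain so that numbering from this end puts the hydroxyl group at C-2 rather than C-8.
With this numbering: the hydroxyl at C-2; an ethyl group at C-6.
The name is 6-ethylnonan-2-ol.

6-ethylnonan-2-ol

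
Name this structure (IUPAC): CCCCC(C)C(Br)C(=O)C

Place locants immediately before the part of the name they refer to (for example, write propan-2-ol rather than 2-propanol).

Counting along the main chain through the carbonyl gives 8 carbons: the parent is octane.
A ketone (C=O on an internal carbon) is the principal characteristic group, giving the suffix -one.
Choose the numbering such that numbering from this end puts the carbonyl group at C-2 rather than C-7.
With this numbering: the carbonyl at C-2; a bromo group at C-3; a methyl group at C-4.
Substituent prefixes are cited in alphabetical order (multiplying prefixes like di-/tri- are ignored for ordering).
The name is 3-bromo-4-methyloctan-2-one.

3-bromo-4-methyloctan-2-one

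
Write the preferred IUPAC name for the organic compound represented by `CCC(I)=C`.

2-iodobut-1-ene

The longest carbon chain that includes the multiple bond has 4 carbons, so the parent hydride is butane.
A C=C double bond in the chain gives the infix -ene-.
Number the chain so that numbering from this end puts the double bond at C-1 rather than C-3.
That gives the double bond between C-1 and C-2; an iodo group at C-2.
Assembling the pieces gives 2-iodobut-1-ene.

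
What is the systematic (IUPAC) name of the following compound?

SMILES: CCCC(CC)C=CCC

The longest chain bearing the multiple bond is 8 carbons long (octane).
There is one C=C double bond, indicated by the ending -ene.
Choose the numbering such that numbering from this end puts the double bond at C-3 rather than C-5.
With this numbering: the double bond between C-3 and C-4; an ethyl group at C-5.
The name is 5-ethyloct-3-ene.

5-ethyloct-3-ene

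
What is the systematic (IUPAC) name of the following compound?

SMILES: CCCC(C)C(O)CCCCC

4-methyldecan-5-ol

The longest carbon chain that includes the –OH group has 10 carbons, so the parent hydride is decane.
An alcohol (–OH) is the principal characteristic group, giving the suffix -ol.
Number the chain so that numbering from this end puts the hydroxyl group at C-5 rather than C-6.
With this numbering: the hydroxyl at C-5; a methyl group at C-4.
The name is 4-methyldecan-5-ol.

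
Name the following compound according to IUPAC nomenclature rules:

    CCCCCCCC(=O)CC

The longest carbon chain that includes the carbonyl has 10 carbons, so the parent hydride is decane.
The highest-priority functional group is a ketone (C=O on an internal carbon), so the name ends in -one.
The numbering direction is chosen so that numbering from this end puts the carbonyl group at C-3 rather than C-8.
This places the carbonyl at C-3.
Assembling the pieces gives decan-3-one.

decan-3-one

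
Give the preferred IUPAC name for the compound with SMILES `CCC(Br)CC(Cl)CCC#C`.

7-bromo-5-chloronon-1-yne

The longest chain bearing the multiple bond is 9 carbons long (nonane).
There is one C≡C triple bond, indicated by the ending -yne.
The numbering direction is chosen so that numbering from this end puts the triple bond at C-1 rather than C-8.
With this numbering: the triple bond between C-1 and C-2; a bromo group at C-7; a chloro group at C-5.
The substituents are ordered alphabetically, ignoring any di-/tri- multipliers.
The name is 7-bromo-5-chloronon-1-yne.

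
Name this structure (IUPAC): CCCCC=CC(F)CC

3-fluoronon-4-ene

Counting along the main chain through the multiple bond gives 9 carbons: the parent is nonane.
A C=C double bond in the chain gives the infix -ene-.
Choose the numbering such that numbering from this end puts the double bond at C-4 rather than C-5.
That gives the double bond between C-4 and C-5; a fluoro group at C-3.
Putting it together: 3-fluoronon-4-ene.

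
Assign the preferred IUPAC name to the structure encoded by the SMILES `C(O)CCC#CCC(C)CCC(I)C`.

10-iodo-7-methylundec-4-yn-1-ol

Counting along the main chain through the –OH group and the multiple bond gives 11 carbons: the parent is undecane.
The principal characteristic group is an alcohol (–OH), named with the suffix -ol.
The chain contains a C≡C triple bond, so the unsaturation ending is -yne.
Choose the numbering such that numbering from this end puts the hydroxyl group at C-1 rather than C-11.
That gives the hydroxyl at C-1; the triple bond between C-4 and C-5; an iodo group at C-10; a methyl group at C-7.
Prefixes are listed alphabetically: iodo, methyl.
The name is 10-iodo-7-methylundec-4-yn-1-ol.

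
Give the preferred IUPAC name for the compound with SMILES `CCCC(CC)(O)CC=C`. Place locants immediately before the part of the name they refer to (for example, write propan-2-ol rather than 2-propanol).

The longest chain bearing the –OH group and the multiple bond is 7 carbons long (heptane).
An alcohol (–OH) is the principal characteristic group, giving the suffix -ol.
A C=C double bond in the chain gives the infix -ene-.
The numbering direction is chosen so that numbering from this end puts the double bond at C-1 rather than C-6.
This places the hydroxyl at C-4; the double bond between C-1 and C-2; an ethyl group at C-4.
Putting it together: 4-ethylhept-1-en-4-ol.

4-ethylhept-1-en-4-ol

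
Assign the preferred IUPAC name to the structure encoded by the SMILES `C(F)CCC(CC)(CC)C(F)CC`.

4,4-diethyl-1,5-difluoroheptane

The parent chain contains 7 carbons (heptane).
Number the chain so that the substituent locant set {1,4,4,5} is lower than {3,4,4,7} at the first point of difference.
That gives two ethyl groups at C-4; fluoro groups at C-1 and C-5.
Prefixes are listed alphabetically: ethyl, fluoro.
Putting it together: 4,4-diethyl-1,5-difluoroheptane.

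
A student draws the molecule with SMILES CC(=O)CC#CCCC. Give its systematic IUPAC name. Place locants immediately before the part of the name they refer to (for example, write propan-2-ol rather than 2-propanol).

Counting along the main chain through the carbonyl and the multiple bond gives 8 carbons: the parent is octane.
The highest-priority functional group is a ketone (C=O on an internal carbon), so the name ends in -one.
The chain contains a C≡C triple bond, so the unsaturation ending is -yne.
Choose the numbering such that numbering from this end puts the carbonyl group at C-2 rather than C-7.
That gives the carbonyl at C-2; the triple bond between C-4 and C-5.
Putting it together: oct-4-yn-2-one.

oct-4-yn-2-one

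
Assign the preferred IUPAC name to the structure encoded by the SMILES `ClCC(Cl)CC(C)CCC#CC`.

Counting along the main chain through the multiple bond gives 9 carbons: the parent is nonane.
A C≡C triple bond in the chain gives the infix -yne-.
Number the chain so that numbering from this end puts the triple bond at C-2 rather than C-7.
This places the triple bond between C-2 and C-3; chloro groups at C-8 and C-9; a methyl group at C-6.
Substituent prefixes are cited in alphabetical order (multiplying prefixes like di-/tri- are ignored for ordering).
Assembling the pieces gives 8,9-dichloro-6-methylnon-2-yne.

8,9-dichloro-6-methylnon-2-yne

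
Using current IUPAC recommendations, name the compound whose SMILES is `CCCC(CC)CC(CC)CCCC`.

4,6-diethyldecane

The parent chain contains 10 carbons (decane).
Choose the numbering such that the substituent locant set {4,6} is lower than {5,7} at the first point of difference.
That gives ethyl groups at C-4 and C-6.
Assembling the pieces gives 4,6-diethyldecane.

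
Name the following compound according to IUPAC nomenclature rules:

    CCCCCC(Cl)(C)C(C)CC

4-chloro-3,4-dimethylnonane

The parent chain contains 9 carbons (nonane).
The numbering direction is chosen so that the substituent locant set {3,4,4} is lower than {6,6,7} at the first point of difference.
That gives a chloro group at C-4; methyl groups at C-3 and C-4.
The substituents are ordered alphabetically, ignoring any di-/tri- multipliers.
Assembling the pieces gives 4-chloro-3,4-dimethylnonane.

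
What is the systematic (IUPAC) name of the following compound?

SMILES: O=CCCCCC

hexanal

The longest carbon chain that includes the –CHO group has 6 carbons, so the parent hydride is hexane.
The principal characteristic group is an aldehyde (terminal –CHO), named with the suffix -al.
Number the chain so that the aldehyde carbon is C-1 by definition.
The name is hexanal.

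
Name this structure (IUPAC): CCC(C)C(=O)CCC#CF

8-fluoro-3-methyloct-7-yn-4-one

The longest carbon chain that includes the carbonyl and the multiple bond has 8 carbons, so the parent hydride is octane.
The principal characteristic group is a ketone (C=O on an internal carbon), named with the suffix -one.
The chain contains a C≡C triple bond, so the unsaturation ending is -yne.
Choose the numbering such that numbering from this end puts the carbonyl group at C-4 rather than C-5.
This places the carbonyl at C-4; the triple bond between C-7 and C-8; a fluoro group at C-8; a methyl group at C-3.
The substituents are ordered alphabetically, ignoring any di-/tri- multipliers.
Assembling the pieces gives 8-fluoro-3-methyloct-7-yn-4-one.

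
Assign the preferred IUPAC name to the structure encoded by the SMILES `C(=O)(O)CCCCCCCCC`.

The longest carbon chain that includes the –COOH group has 10 carbons, so the parent hydride is decane.
The principal characteristic group is a carboxylic acid (terminal –COOH), named with the suffix -oic acid.
Number the chain so that the carboxylic acid carbon is C-1 by definition.
Assembling the pieces gives decanoic acid.

decanoic acid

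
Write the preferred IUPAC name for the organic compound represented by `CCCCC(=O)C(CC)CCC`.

The longest carbon chain that includes the carbonyl has 9 carbons, so the parent hydride is nonane.
A ketone (C=O on an internal carbon) is the principal characteristic group, giving the suffix -one.
Choose the numbering such that the substituent locant set {4} is lower than {6} at the first point of difference.
This places the carbonyl at C-5; an ethyl group at C-4.
Putting it together: 4-ethylnonan-5-one.

4-ethylnonan-5-one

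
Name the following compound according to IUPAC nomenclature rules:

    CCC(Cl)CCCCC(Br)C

2-bromo-7-chlorononane

The longest continuous carbon chain has 9 atoms, so the parent hydride is nonane.
Number the chain so that the substituent locant set {2,7} is lower than {3,8} at the first point of difference.
With this numbering: a bromo group at C-2; a chloro group at C-7.
Prefixes are listed alphabetically: bromo, chloro.
The name is 2-bromo-7-chlorononane.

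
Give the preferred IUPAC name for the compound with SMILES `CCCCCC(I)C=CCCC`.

Counting along the main chain through the multiple bond gives 11 carbons: the parent is undecane.
The chain contains a C=C double bond, so the unsaturation ending is -ene.
The numbering direction is chosen so that numbering from this end puts the double bond at C-4 rather than C-7.
With this numbering: the double bond between C-4 and C-5; an iodo group at C-6.
Putting it together: 6-iodoundec-4-ene.

6-iodoundec-4-ene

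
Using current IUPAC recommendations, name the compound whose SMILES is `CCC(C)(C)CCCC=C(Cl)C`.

2-chloro-7,7-dimethylnon-2-ene

The longest carbon chain that includes the multiple bond has 9 carbons, so the parent hydride is nonane.
The chain contains a C=C double bond, so the unsaturation ending is -ene.
The numbering direction is chosen so that numbering from this end puts the double bond at C-2 rather than C-7.
With this numbering: the double bond between C-2 and C-3; a chloro group at C-2; two methyl groups at C-7.
The substituents are ordered alphabetically, ignoring any di-/tri- multipliers.
The name is 2-chloro-7,7-dimethylnon-2-ene.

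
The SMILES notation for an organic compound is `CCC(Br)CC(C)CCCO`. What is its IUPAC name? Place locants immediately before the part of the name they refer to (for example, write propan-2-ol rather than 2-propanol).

6-bromo-4-methyloctan-1-ol

Counting along the main chain through the –OH group gives 8 carbons: the parent is octane.
An alcohol (–OH) is the principal characteristic group, giving the suffix -ol.
The numbering direction is chosen so that numbering from this end puts the hydroxyl group at C-1 rather than C-8.
With this numbering: the hydroxyl at C-1; a bromo group at C-6; a methyl group at C-4.
Prefixes are listed alphabetically: bromo, methyl.
Assembling the pieces gives 6-bromo-4-methyloctan-1-ol.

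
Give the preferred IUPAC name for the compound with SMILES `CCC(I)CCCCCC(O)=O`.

7-iodononanoic acid

Counting along the main chain through the –COOH group gives 9 carbons: the parent is nonane.
The principal characteristic group is a carboxylic acid (terminal –COOH), named with the suffix -oic acid.
The numbering direction is chosen so that the carboxylic acid carbon is C-1 by definition.
That gives an iodo group at C-7.
The name is 7-iodononanoic acid.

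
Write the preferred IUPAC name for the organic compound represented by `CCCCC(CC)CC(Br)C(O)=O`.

2-bromo-4-ethyloctanoic acid

The longest chain bearing the –COOH group is 8 carbons long (octane).
The principal characteristic group is a carboxylic acid (terminal –COOH), named with the suffix -oic acid.
Choose the numbering such that the carboxylic acid carbon is C-1 by definition.
With this numbering: a bromo group at C-2; an ethyl group at C-4.
Prefixes are listed alphabetically: bromo, ethyl.
Assembling the pieces gives 2-bromo-4-ethyloctanoic acid.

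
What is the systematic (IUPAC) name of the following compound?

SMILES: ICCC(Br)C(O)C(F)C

4-bromo-2-fluoro-6-iodohexan-3-ol

The longest chain bearing the –OH group is 6 carbons long (hexane).
The highest-priority functional group is an alcohol (–OH), so the name ends in -ol.
The numbering direction is chosen so that numbering from this end puts the hydroxyl group at C-3 rather than C-4.
With this numbering: the hydroxyl at C-3; a bromo group at C-4; a fluoro group at C-2; an iodo group at C-6.
The substituents are ordered alphabetically, ignoring any di-/tri- multipliers.
Assembling the pieces gives 4-bromo-2-fluoro-6-iodohexan-3-ol.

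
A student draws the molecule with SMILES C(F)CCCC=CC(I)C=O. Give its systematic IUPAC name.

8-fluoro-2-iodooct-3-enal

The longest carbon chain that includes the –CHO group and the multiple bond has 8 carbons, so the parent hydride is octane.
An aldehyde (terminal –CHO) is the principal characteristic group, giving the suffix -al.
The chain contains a C=C double bond, so the unsaturation ending is -ene.
The numbering direction is chosen so that the aldehyde carbon is C-1 by definition.
That gives the double bond between C-3 and C-4; a fluoro group at C-8; an iodo group at C-2.
The substituents are ordered alphabetically, ignoring any di-/tri- multipliers.
The name is 8-fluoro-2-iodooct-3-enal.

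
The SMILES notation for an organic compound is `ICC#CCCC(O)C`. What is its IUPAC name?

7-iodohept-5-yn-2-ol

The longest chain bearing the –OH group and the multiple bond is 7 carbons long (heptane).
The principal characteristic group is an alcohol (–OH), named with the suffix -ol.
A C≡C triple bond in the chain gives the infix -yne-.
Number the chain so that numbering from this end puts the hydroxyl group at C-2 rather than C-6.
This places the hydroxyl at C-2; the triple bond between C-5 and C-6; an iodo group at C-7.
The name is 7-iodohept-5-yn-2-ol.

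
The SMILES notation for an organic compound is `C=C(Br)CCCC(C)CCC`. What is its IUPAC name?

The longest chain bearing the multiple bond is 9 carbons long (nonane).
A C=C double bond in the chain gives the infix -ene-.
The numbering direction is chosen so that numbering from this end puts the double bond at C-1 rather than C-8.
That gives the double bond between C-1 and C-2; a bromo group at C-2; a methyl group at C-6.
The substituents are ordered alphabetically, ignoring any di-/tri- multipliers.
Assembling the pieces gives 2-bromo-6-methylnon-1-ene.

2-bromo-6-methylnon-1-ene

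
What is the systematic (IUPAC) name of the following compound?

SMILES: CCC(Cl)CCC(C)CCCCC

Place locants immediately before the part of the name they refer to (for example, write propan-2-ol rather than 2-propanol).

The longest carbon chain is 11 atoms: the parent is undecane.
Number the chain so that the substituent locant set {3,6} is lower than {6,9} at the first point of difference.
With this numbering: a chloro group at C-3; a methyl group at C-6.
Prefixes are listed alphabetically: chloro, methyl.
Putting it together: 3-chloro-6-methylundecane.

3-chloro-6-methylundecane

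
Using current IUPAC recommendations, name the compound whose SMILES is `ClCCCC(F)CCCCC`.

The parent chain contains 9 carbons (nonane).
Number the chain so that the substituent locant set {1,4} is lower than {6,9} at the first point of difference.
That gives a chloro group at C-1; a fluoro group at C-4.
Substituent prefixes are cited in alphabetical order (multiplying prefixes like di-/tri- are ignored for ordering).
Putting it together: 1-chloro-4-fluorononane.

1-chloro-4-fluorononane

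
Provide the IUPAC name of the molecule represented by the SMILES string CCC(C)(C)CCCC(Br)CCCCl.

The longest continuous carbon chain has 10 atoms, so the parent hydride is decane.
The numbering direction is chosen so that the substituent locant set {1,4,8,8} is lower than {3,3,7,10} at the first point of difference.
With this numbering: a bromo group at C-4; a chloro group at C-1; two methyl groups at C-8.
The substituents are ordered alphabetically, ignoring any di-/tri- multipliers.
Putting it together: 4-bromo-1-chloro-8,8-dimethyldecane.

4-bromo-1-chloro-8,8-dimethyldecane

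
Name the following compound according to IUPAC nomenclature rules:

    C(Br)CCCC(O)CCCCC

The longest carbon chain that includes the –OH group has 10 carbons, so the parent hydride is decane.
The highest-priority functional group is an alcohol (–OH), so the name ends in -ol.
Number the chain so that numbering from this end puts the hydroxyl group at C-5 rather than C-6.
This places the hydroxyl at C-5; a bromo group at C-1.
Putting it together: 1-bromodecan-5-ol.

1-bromodecan-5-ol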